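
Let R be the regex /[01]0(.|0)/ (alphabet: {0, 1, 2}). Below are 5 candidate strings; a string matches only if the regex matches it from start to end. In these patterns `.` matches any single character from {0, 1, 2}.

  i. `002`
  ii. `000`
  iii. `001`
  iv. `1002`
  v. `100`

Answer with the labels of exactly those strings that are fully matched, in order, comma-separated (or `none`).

i → match
ii → match
iii → match
iv → no match
v → match

i, ii, iii, v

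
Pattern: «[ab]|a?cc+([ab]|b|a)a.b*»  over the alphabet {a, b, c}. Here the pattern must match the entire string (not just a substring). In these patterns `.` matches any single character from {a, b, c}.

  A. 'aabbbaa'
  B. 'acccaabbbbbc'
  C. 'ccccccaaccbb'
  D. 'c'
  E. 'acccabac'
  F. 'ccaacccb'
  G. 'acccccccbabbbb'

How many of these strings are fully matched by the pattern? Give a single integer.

1

A → no match
B → no match
C → no match
D → no match
E → no match
F → no match
G → match
Total matched: 1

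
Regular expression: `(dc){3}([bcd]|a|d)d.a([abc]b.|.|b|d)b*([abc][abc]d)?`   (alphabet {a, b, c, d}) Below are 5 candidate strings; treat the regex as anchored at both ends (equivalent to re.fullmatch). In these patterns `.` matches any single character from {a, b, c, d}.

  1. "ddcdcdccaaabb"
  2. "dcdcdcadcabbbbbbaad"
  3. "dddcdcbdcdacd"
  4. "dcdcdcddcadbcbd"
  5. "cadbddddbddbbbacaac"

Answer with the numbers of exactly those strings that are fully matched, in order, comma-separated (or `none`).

2, 4

1 → no match — must start with "dc"
2 → match
3 → no match — must start with "dc"
4 → match
5 → no match — must start with "dc"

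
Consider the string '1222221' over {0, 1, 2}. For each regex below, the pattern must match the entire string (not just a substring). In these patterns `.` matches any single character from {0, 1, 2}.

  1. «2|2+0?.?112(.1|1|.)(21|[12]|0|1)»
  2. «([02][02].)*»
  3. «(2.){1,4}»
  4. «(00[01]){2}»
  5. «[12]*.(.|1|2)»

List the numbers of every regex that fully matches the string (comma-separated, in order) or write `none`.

5

1 → no match — must start with '2'
2 → no match
3 → no match — must start with '2'
4 → no match — must start with '00'
5 → match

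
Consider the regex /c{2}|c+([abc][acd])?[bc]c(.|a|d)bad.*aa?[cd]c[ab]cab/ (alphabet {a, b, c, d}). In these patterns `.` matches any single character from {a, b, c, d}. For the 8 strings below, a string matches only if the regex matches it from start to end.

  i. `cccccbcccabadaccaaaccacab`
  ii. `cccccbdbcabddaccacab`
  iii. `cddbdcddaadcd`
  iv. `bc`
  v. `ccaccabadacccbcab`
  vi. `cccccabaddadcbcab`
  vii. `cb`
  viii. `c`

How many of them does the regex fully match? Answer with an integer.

i → match
ii → no match
iii → no match
iv → no match — must start with `c`
v → no match
vi → match
vii → no match
viii → no match
Total matched: 2

2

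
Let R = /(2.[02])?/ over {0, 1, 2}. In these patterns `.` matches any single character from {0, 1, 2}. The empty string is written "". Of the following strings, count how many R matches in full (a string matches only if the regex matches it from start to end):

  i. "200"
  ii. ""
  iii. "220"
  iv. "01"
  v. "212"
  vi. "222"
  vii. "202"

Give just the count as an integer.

6

i. "200" → match
ii. "" → match
iii. "220" → match
iv. "01" → no match
v. "212" → match
vi. "222" → match
vii. "202" → match
Total matched: 6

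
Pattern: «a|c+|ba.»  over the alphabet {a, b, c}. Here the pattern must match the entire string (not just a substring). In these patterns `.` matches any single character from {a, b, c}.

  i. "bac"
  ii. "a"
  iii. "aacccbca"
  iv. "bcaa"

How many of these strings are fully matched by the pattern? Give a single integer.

2

i → match
ii → match
iii → no match
iv → no match
Total matched: 2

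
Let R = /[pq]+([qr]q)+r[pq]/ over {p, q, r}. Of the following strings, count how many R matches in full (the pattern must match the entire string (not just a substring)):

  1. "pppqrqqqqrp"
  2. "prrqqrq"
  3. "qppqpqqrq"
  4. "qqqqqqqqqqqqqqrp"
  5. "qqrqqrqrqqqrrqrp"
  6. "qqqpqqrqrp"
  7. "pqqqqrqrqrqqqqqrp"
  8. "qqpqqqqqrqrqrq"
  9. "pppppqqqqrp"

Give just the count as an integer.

6

1 → no match
2 → no match
3 → match
4 → match
5 → no match
6 → match
7 → match
8 → match
9 → match
Total matched: 6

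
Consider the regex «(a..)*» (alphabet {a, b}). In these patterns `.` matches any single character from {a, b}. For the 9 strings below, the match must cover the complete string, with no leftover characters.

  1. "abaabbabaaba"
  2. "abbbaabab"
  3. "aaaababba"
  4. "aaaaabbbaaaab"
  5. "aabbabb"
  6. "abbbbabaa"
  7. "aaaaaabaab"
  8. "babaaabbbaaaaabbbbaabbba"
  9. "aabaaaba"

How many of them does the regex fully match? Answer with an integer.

1 → match
2 → no match
3 → no match
4 → no match
5 → no match
6 → no match
7 → no match
8 → no match
9 → no match
Total matched: 1

1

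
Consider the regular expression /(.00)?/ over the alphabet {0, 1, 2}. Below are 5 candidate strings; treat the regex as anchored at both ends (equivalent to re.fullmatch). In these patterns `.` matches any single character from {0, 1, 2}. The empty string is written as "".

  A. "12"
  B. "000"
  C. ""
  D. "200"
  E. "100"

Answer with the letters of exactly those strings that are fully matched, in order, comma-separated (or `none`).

A → no match
B → match
C → match
D → match
E → match

B, C, D, E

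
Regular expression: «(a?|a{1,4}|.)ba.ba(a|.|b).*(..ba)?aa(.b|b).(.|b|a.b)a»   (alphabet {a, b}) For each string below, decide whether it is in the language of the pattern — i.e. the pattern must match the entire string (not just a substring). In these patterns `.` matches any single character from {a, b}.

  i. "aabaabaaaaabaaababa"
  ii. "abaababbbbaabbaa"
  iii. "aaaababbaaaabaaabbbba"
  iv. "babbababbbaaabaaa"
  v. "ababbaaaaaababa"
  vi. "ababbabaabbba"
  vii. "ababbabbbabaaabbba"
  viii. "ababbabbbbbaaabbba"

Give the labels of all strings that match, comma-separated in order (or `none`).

i → match
ii → match
iii → match
iv → match
v → match
vi → match
vii → match
viii → match

i, ii, iii, iv, v, vi, vii, viii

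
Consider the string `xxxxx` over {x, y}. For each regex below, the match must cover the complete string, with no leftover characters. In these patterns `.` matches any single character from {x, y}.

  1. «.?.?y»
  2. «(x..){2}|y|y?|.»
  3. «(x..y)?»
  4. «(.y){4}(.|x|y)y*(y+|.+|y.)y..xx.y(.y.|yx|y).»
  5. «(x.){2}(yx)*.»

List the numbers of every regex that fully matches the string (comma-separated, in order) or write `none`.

5

1 → no match — must end with `y`
2 → no match
3 → no match
4 → no match
5 → match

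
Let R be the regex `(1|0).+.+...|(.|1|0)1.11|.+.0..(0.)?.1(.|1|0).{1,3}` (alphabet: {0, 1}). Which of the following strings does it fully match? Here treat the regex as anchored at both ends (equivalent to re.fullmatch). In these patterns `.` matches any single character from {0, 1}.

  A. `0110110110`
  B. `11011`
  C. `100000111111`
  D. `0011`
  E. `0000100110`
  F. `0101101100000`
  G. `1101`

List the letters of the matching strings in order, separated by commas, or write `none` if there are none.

A, B, C, E, F

A → match
B → match
C → match
D → no match
E → match
F → match
G → no match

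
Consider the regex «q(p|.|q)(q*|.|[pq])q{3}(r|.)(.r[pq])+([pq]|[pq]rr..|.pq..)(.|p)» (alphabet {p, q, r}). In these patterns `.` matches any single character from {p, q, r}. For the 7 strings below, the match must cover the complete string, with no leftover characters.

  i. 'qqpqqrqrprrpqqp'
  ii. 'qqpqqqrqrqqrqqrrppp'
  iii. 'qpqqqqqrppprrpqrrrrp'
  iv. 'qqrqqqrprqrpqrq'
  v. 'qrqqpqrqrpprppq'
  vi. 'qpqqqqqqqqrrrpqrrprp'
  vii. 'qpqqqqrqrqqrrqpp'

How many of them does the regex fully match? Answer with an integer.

i → no match
ii → match
iii → no match
iv → no match
v → no match
vi → match
vii → match
Total matched: 3

3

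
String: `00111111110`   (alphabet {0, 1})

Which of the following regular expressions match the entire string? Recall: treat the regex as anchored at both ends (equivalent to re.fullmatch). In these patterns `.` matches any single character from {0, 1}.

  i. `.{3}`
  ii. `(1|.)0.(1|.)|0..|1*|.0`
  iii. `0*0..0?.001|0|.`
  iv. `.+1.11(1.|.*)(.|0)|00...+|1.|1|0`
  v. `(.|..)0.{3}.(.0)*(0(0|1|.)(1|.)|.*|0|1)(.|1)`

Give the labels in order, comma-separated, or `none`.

i → no match
ii → no match
iii → no match
iv → match
v → match

iv, v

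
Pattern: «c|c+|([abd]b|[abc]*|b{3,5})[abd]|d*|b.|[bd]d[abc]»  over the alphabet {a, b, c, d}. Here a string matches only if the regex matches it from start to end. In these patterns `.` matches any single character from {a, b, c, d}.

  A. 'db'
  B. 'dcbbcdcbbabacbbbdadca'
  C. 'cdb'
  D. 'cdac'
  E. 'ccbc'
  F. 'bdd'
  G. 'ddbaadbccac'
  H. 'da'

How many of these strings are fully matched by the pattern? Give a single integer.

0

A → no match
B → no match
C → no match
D → no match
E → no match
F → no match
G → no match
H → no match
Total matched: 0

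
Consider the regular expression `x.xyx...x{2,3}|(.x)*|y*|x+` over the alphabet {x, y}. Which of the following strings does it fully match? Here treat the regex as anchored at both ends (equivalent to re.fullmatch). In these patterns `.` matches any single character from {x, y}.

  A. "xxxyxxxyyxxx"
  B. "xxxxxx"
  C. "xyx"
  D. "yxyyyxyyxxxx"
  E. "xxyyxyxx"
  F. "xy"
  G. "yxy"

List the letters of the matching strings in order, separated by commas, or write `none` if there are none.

A. "xxxyxxxyyxxx" → no match
B. "xxxxxx" → match
C. "xyx" → no match
D. "yxyyyxyyxxxx" → no match
E. "xxyyxyxx" → no match
F. "xy" → no match
G. "yxy" → no match

B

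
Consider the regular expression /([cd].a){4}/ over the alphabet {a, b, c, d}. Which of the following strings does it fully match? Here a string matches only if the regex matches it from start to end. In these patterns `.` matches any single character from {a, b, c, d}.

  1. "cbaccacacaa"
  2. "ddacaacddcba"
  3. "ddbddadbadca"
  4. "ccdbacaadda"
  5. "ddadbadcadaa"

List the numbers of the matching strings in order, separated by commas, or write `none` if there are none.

5

1 → no match
2 → no match
3 → no match
4 → no match
5 → match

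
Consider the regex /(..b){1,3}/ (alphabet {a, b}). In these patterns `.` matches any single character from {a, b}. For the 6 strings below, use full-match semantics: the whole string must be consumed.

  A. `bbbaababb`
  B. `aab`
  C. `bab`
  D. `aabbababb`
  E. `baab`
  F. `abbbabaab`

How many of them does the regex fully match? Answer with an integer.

A → match
B → match
C → match
D → match
E → no match
F → match
Total matched: 5

5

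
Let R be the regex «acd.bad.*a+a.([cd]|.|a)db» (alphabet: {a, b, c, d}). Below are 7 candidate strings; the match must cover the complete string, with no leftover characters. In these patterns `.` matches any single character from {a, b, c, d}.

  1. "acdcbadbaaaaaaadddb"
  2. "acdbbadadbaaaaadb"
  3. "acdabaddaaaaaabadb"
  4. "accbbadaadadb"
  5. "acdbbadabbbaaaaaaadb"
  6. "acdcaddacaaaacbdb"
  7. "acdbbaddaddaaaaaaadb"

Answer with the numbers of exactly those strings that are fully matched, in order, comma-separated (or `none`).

1, 2, 3, 5, 7

1 → match
2 → match
3 → match
4 → no match — must start with "acd"
5 → match
6 → no match
7 → match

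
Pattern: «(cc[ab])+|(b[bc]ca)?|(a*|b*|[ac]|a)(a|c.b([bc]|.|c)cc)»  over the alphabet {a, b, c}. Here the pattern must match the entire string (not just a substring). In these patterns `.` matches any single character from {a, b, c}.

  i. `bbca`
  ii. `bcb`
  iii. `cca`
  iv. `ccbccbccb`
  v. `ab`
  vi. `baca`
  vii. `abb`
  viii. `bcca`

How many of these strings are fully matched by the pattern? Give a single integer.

4

i → match
ii → no match
iii → match
iv → match
v → no match
vi → no match
vii → no match
viii → match
Total matched: 4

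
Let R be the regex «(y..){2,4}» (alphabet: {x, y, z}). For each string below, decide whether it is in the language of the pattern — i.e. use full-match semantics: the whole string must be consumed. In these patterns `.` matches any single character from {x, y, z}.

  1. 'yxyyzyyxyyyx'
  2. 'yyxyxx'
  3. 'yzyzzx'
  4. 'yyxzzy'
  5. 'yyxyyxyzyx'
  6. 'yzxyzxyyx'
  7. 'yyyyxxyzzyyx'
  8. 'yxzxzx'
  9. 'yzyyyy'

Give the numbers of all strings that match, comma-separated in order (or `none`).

1 → match
2 → match
3 → no match
4 → no match
5 → no match
6 → match
7 → match
8 → no match
9 → match

1, 2, 6, 7, 9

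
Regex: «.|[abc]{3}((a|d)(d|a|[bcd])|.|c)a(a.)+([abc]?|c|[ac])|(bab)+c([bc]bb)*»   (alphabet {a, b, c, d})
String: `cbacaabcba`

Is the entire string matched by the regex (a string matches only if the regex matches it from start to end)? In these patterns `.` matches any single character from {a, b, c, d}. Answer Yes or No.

No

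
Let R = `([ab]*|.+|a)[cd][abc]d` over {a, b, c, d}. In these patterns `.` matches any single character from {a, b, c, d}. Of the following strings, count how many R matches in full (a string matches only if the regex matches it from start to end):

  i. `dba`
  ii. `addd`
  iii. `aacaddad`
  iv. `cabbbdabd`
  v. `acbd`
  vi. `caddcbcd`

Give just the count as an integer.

2

i → no match — must end with `d`
ii → no match
iii → match
iv → no match
v → match
vi → no match
Total matched: 2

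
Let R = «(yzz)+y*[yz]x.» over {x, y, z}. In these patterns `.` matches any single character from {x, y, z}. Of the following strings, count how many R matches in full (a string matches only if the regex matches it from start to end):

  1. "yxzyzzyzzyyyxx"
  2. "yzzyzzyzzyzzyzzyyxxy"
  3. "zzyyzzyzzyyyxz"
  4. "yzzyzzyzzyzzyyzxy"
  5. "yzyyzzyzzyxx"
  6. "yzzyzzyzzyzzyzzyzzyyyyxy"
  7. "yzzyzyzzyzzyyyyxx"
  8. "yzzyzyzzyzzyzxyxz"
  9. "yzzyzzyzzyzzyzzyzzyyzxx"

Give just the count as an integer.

1 → no match — must start with "yzz"
2 → no match
3 → no match — must start with "yzz"
4 → match
5 → no match — must start with "yzz"
6 → match
7 → no match
8 → no match
9 → match
Total matched: 3

3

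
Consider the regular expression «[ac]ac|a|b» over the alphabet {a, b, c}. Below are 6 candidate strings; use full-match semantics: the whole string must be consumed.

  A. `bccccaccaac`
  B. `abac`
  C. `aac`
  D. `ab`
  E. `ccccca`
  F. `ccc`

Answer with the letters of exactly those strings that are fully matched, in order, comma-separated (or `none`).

C

A. `bccccaccaac` → no match
B. `abac` → no match
C. `aac` → match
D. `ab` → no match
E. `ccccca` → no match
F. `ccc` → no match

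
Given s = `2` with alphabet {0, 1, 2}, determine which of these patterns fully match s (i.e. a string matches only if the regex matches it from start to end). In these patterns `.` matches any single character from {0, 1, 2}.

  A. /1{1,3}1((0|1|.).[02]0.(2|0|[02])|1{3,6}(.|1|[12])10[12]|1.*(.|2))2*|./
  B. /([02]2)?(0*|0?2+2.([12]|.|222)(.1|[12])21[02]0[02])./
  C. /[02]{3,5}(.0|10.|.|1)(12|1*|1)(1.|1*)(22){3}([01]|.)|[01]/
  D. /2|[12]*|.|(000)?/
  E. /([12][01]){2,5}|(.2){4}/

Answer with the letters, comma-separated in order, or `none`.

A → match
B → match
C → no match
D → match
E → no match

A, B, D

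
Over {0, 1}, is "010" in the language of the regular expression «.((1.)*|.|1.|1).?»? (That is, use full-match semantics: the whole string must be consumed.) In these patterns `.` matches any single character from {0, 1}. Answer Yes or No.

Yes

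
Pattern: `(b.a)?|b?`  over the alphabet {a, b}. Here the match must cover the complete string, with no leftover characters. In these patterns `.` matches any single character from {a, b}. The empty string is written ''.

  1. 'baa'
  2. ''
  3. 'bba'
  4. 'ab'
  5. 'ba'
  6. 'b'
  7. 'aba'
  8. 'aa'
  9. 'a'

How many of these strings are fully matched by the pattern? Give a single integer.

4

1 → match
2 → match
3 → match
4 → no match
5 → no match
6 → match
7 → no match
8 → no match
9 → no match
Total matched: 4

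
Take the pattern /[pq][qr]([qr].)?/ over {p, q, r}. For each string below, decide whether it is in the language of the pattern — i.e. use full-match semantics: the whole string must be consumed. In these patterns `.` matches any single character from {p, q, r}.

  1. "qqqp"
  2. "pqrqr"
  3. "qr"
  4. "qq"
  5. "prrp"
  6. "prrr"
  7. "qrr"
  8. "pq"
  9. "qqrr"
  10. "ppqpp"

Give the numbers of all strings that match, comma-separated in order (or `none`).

1, 3, 4, 5, 6, 8, 9

1. "qqqp" → match
2. "pqrqr" → no match
3. "qr" → match
4. "qq" → match
5. "prrp" → match
6. "prrr" → match
7. "qrr" → no match
8. "pq" → match
9. "qqrr" → match
10. "ppqpp" → no match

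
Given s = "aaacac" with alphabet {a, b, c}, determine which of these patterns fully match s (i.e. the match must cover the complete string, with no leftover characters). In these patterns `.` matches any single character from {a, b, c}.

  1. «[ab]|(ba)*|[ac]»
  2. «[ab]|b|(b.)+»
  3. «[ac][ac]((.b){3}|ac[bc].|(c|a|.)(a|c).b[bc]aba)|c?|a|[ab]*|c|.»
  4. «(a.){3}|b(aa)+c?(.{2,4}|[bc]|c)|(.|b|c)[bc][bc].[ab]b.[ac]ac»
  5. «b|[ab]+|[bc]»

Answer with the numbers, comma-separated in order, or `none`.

1 → no match
2 → no match
3 → no match
4 → match
5 → no match

4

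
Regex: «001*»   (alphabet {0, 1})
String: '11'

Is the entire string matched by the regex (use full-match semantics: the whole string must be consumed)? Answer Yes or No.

No

Every match must start with '00', but '11' does not.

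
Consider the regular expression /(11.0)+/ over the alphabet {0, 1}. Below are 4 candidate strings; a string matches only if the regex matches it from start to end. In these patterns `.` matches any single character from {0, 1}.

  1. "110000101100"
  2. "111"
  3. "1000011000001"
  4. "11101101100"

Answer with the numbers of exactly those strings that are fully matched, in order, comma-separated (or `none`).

1 → no match
2 → no match — must end with "0"
3 → no match — must start with "11"
4 → no match

none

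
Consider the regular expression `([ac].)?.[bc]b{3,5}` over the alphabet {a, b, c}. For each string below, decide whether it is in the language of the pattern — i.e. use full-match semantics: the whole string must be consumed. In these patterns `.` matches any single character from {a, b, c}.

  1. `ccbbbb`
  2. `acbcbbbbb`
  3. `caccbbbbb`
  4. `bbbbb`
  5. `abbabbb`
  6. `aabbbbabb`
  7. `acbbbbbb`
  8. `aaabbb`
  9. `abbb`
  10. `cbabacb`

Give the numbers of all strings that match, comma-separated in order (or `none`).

1, 2, 3, 4, 7

1. `ccbbbb` → match
2. `acbcbbbbb` → match
3. `caccbbbbb` → match
4. `bbbbb` → match
5. `abbabbb` → no match
6. `aabbbbabb` → no match
7. `acbbbbbb` → match
8. `aaabbb` → no match
9. `abbb` → no match
10. `cbabacb` → no match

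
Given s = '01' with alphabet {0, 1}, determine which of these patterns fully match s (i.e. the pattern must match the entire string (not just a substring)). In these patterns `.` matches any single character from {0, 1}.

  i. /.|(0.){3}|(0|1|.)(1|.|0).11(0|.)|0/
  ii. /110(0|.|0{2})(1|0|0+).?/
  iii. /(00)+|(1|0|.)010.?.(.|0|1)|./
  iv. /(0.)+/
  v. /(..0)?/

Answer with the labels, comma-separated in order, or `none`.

iv

i → no match
ii → no match — must start with '110'
iii → no match
iv → match
v → no match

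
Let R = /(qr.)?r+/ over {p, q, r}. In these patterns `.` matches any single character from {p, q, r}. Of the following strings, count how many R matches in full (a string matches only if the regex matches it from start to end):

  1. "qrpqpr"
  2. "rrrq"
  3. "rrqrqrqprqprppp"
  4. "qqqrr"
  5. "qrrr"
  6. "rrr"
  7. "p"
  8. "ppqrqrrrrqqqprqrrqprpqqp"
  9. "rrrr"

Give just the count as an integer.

1 → no match
2 → no match — must end with "r"
3 → no match — must end with "r"
4 → no match
5 → match
6 → match
7 → no match — must end with "r"
8 → no match — must end with "r"
9 → match
Total matched: 3

3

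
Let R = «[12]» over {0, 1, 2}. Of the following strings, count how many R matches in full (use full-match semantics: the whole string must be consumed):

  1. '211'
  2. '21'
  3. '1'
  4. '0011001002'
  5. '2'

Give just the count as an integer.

2

1 → no match
2 → no match
3 → match
4 → no match
5 → match
Total matched: 2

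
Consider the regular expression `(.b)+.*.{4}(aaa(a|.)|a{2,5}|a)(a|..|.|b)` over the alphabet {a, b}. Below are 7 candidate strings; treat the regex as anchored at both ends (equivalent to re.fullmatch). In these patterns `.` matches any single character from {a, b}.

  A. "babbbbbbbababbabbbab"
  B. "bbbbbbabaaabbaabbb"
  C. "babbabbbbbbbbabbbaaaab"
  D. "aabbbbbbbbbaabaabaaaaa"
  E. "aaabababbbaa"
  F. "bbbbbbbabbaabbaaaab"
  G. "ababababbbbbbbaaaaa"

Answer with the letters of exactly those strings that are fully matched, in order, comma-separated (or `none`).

A → no match
B → no match
C → no match
D → no match
E → no match
F → match
G → match

F, G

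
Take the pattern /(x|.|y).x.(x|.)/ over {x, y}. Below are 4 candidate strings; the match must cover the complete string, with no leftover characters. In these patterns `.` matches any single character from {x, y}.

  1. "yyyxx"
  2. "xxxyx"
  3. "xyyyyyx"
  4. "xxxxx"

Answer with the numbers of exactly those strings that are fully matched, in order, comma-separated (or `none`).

1 → no match
2 → match
3 → no match
4 → match

2, 4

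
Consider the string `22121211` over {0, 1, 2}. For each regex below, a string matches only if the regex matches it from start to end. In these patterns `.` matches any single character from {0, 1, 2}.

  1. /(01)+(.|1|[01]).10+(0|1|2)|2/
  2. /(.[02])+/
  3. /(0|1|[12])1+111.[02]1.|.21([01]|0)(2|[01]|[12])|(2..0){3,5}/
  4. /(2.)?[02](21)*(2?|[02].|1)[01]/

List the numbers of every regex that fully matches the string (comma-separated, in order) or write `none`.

4

1 → no match
2 → no match
3 → no match
4 → match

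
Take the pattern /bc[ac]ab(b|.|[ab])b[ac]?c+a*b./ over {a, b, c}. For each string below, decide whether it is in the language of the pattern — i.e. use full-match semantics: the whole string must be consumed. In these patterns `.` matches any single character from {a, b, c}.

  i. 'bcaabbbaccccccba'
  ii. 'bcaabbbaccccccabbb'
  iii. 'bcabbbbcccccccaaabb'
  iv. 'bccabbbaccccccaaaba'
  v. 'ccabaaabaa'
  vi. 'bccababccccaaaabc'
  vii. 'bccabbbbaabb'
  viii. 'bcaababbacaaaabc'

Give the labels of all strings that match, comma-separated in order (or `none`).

i → match
ii → no match
iii → no match
iv → match
v. 'ccabaaabaa' → no match — must start with 'bc'
vi → match
vii. 'bccabbbbaabb' → no match
viii → no match

i, iv, vi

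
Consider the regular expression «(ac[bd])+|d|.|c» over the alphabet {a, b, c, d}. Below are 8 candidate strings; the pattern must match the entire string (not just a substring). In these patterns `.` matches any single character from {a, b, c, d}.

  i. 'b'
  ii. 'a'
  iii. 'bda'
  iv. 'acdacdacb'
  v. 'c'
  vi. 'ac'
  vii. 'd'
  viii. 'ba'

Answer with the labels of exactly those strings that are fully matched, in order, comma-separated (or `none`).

i, ii, iv, v, vii

i. 'b' → match
ii. 'a' → match
iii. 'bda' → no match
iv. 'acdacdacb' → match
v. 'c' → match
vi. 'ac' → no match
vii. 'd' → match
viii. 'ba' → no match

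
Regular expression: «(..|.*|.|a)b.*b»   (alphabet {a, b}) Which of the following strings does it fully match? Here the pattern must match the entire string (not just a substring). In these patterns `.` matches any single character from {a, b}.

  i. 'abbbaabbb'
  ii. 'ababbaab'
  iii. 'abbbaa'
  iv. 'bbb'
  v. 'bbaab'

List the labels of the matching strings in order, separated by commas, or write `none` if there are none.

i, ii, iv, v

i → match
ii → match
iii → no match — must end with 'b'
iv → match
v → match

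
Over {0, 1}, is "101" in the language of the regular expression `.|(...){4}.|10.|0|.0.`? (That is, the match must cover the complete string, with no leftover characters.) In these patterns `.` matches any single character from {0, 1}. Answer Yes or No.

Yes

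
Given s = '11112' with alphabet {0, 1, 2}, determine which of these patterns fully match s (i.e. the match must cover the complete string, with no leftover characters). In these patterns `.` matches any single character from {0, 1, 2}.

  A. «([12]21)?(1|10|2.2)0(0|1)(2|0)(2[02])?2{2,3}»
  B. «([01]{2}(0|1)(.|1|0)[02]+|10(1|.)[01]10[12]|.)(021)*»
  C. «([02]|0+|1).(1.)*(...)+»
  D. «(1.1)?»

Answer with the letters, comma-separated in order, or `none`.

B, C

A → no match
B → match
C → match
D → no match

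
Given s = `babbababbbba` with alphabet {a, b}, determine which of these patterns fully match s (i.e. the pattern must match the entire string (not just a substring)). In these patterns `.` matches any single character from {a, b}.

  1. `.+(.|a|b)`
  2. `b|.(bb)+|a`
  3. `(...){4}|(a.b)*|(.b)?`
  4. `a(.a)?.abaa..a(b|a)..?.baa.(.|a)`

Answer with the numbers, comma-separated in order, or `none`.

1 → match
2 → no match
3 → match
4 → no match — must start with `a`

1, 3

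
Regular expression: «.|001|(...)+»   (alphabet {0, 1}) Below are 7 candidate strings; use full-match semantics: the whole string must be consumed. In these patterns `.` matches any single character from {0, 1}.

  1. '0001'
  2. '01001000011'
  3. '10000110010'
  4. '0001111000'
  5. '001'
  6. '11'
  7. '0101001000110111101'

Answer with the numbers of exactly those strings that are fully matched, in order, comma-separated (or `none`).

1 → no match
2 → no match
3 → no match
4 → no match
5 → match
6 → no match
7 → no match

5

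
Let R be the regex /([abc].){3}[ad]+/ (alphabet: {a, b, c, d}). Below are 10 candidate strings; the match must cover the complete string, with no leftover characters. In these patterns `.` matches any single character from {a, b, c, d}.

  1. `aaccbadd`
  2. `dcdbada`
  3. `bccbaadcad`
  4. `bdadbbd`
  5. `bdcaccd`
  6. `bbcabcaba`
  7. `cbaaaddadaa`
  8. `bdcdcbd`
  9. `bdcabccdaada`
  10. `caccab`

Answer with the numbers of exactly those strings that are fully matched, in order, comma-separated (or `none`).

1, 4, 5, 7, 8

1 → match
2 → no match
3 → no match
4 → match
5 → match
6 → no match
7 → match
8 → match
9 → no match
10 → no match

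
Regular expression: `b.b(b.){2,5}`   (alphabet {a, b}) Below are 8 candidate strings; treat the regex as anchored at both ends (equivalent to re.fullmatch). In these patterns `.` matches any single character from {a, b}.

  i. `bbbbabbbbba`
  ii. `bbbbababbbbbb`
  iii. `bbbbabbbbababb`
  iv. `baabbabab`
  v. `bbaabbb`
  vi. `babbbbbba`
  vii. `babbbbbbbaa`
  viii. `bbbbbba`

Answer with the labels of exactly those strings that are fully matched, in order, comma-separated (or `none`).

i, ii, vi, viii

i → match
ii → match
iii → no match
iv → no match
v → no match
vi → match
vii → no match
viii → match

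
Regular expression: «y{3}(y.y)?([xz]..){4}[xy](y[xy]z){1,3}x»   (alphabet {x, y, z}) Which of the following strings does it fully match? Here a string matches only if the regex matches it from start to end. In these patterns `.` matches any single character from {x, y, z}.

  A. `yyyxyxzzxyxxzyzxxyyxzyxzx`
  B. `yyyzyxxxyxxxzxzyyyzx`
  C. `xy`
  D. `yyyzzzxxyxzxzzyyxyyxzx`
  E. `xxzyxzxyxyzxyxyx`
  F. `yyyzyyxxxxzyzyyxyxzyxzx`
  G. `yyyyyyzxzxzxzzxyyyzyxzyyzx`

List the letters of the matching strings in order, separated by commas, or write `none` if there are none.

A → no match
B → match
C → no match — must start with `y`
D → no match
E → no match — must start with `y`
F → match
G → no match

B, F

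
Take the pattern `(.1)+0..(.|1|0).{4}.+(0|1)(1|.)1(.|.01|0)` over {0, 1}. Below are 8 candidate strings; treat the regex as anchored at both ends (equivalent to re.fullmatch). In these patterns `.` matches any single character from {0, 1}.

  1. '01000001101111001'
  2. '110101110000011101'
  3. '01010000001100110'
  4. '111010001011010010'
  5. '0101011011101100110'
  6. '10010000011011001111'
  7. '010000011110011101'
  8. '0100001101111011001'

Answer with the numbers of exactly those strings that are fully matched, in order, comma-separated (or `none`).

1, 2, 3, 5, 7, 8

1 → match
2 → match
3 → match
4 → no match
5 → match
6 → no match
7 → match
8 → match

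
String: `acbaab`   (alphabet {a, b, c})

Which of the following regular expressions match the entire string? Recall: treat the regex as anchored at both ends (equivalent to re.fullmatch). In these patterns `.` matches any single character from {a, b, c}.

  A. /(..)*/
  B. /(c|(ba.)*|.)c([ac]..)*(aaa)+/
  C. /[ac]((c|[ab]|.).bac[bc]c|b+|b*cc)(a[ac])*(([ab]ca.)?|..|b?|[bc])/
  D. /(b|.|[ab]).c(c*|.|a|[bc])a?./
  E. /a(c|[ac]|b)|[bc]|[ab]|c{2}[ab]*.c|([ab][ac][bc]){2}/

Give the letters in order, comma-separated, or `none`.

A → match
B → no match — must end with `aaa`
C → no match
D → no match
E → match

A, E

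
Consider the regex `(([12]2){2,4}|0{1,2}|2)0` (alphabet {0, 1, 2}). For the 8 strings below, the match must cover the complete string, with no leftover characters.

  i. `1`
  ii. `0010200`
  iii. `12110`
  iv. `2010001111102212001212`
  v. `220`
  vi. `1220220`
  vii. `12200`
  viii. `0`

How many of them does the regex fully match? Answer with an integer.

i → no match — must end with `0`
ii → no match
iii → no match
iv → no match — must end with `0`
v → no match
vi → no match
vii → no match
viii → no match
Total matched: 0

0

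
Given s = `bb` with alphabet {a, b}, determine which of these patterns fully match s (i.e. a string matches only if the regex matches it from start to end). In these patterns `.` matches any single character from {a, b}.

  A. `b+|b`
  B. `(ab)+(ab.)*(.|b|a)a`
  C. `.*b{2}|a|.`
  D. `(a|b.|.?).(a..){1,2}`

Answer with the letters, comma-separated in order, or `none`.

A, C

A → match
B → no match — must start with `ab`
C → match
D → no match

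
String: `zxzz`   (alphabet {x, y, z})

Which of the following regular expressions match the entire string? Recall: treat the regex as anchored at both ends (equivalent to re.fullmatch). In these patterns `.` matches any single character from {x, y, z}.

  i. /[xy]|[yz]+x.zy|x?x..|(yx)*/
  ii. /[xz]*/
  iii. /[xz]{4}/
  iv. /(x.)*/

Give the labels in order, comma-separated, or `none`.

ii, iii

i → no match
ii → match
iii → match
iv → no match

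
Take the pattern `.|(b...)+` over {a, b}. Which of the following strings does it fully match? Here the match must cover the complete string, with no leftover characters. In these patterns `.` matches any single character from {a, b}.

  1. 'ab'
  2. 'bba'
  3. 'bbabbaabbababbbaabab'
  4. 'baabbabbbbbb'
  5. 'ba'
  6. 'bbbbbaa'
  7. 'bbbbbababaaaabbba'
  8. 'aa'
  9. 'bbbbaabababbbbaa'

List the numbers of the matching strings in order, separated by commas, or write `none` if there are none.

4

1 → no match
2 → no match
3 → no match
4 → match
5 → no match
6 → no match
7 → no match
8 → no match
9 → no match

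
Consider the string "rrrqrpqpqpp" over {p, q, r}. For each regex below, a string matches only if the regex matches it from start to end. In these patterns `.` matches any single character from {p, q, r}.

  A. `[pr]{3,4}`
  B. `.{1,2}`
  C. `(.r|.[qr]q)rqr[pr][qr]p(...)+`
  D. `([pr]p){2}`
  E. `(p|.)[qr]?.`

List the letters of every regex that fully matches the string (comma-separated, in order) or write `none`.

A → no match
B → no match
C → match
D → no match
E → no match

C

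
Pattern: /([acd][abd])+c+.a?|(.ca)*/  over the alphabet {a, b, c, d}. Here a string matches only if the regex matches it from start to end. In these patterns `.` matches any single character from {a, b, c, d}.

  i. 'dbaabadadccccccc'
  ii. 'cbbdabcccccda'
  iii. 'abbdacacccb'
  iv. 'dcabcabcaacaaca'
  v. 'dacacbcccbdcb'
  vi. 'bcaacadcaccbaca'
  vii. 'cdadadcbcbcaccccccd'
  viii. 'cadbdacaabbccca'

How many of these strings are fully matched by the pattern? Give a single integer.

i → no match
ii → no match
iii → no match
iv → match
v → no match
vi → no match
vii → match
viii → no match
Total matched: 2

2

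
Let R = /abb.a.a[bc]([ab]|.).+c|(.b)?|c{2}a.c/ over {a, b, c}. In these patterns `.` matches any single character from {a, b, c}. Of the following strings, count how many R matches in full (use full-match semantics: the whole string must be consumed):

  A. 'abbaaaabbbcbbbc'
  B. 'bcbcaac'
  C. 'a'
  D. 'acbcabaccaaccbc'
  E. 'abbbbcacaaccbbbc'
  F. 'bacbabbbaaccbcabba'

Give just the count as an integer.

A → match
B. 'bcbcaac' → no match
C. 'a' → no match
D → no match
E → no match
F → no match
Total matched: 1

1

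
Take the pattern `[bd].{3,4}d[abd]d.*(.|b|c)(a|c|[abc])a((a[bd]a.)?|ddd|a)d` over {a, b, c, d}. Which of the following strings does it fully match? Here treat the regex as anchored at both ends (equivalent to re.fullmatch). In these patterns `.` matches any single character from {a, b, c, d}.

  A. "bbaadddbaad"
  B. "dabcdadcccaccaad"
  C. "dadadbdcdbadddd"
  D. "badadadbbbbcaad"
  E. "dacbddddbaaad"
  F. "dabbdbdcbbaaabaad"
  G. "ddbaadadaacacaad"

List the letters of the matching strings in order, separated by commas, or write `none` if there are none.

A, B, C, D, E, F, G

A. "bbaadddbaad" → match
B → match
C → match
D → match
E → match
F → match
G → match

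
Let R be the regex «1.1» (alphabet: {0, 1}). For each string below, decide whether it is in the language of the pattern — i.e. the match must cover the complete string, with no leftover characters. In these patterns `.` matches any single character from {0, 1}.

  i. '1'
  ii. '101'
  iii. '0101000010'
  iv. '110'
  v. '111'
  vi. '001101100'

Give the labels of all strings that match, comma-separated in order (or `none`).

ii, v

i → no match
ii → match
iii → no match — must start with '1'
iv → no match — must end with '1'
v → match
vi → no match — must start with '1'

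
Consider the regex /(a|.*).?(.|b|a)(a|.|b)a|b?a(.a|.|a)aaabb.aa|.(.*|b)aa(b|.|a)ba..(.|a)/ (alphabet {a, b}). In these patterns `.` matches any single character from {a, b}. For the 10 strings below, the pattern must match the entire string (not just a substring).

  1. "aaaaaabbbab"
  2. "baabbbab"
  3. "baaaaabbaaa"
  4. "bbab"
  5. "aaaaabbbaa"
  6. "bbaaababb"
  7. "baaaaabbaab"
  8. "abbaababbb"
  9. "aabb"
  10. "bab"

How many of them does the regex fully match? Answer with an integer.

1 → no match
2 → no match
3 → match
4 → no match
5 → match
6 → no match
7 → no match
8 → no match
9 → no match
10 → no match
Total matched: 2

2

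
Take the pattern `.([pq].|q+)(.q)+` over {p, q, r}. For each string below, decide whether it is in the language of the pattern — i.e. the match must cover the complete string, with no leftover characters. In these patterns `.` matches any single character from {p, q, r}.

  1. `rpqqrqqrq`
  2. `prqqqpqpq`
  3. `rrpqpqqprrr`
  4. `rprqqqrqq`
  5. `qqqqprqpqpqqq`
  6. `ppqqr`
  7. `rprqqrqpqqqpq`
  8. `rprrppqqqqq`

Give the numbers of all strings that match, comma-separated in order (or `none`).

7

1 → no match
2 → no match
3 → no match — must end with `q`
4 → no match
5 → no match
6 → no match — must end with `q`
7 → match
8 → no match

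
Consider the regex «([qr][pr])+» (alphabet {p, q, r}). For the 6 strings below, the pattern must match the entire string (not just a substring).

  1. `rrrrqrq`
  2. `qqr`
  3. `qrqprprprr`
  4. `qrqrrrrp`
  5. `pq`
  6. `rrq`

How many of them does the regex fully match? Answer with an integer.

2

1 → no match
2 → no match
3 → match
4 → match
5 → no match
6 → no match
Total matched: 2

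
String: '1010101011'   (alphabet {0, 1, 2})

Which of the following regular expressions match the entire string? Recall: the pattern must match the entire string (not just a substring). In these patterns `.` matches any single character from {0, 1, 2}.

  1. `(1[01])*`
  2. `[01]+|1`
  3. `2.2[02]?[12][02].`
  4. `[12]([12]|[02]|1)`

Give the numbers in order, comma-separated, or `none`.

1, 2

1 → match
2 → match
3 → no match — must start with '2'
4 → no match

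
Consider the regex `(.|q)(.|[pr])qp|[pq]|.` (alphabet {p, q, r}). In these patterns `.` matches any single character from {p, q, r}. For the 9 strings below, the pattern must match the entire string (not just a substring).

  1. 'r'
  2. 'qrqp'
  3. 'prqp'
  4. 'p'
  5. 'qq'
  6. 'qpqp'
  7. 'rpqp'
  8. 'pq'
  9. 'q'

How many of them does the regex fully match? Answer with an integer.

1 → match
2 → match
3 → match
4 → match
5 → no match
6 → match
7 → match
8 → no match
9 → match
Total matched: 7

7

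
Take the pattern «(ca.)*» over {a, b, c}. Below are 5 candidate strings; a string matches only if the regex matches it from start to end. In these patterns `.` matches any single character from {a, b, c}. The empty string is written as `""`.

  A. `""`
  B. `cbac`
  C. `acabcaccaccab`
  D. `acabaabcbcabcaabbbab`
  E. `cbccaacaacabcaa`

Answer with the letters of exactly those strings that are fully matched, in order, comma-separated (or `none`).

A

A → match
B → no match
C → no match
D → no match
E → no match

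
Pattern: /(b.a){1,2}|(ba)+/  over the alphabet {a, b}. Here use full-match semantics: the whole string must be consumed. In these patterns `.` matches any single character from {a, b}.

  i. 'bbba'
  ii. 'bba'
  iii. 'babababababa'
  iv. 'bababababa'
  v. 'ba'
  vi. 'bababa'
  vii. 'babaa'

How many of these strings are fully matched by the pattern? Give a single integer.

i → no match
ii → match
iii → match
iv → match
v → match
vi → match
vii → no match
Total matched: 5

5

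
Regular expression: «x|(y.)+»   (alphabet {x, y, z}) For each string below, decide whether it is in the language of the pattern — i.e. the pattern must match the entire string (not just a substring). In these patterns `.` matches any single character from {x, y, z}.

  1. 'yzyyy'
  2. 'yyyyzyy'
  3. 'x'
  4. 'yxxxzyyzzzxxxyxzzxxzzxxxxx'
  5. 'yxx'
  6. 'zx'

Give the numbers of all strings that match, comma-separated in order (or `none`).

3

1 → no match
2 → no match
3 → match
4 → no match
5 → no match
6 → no match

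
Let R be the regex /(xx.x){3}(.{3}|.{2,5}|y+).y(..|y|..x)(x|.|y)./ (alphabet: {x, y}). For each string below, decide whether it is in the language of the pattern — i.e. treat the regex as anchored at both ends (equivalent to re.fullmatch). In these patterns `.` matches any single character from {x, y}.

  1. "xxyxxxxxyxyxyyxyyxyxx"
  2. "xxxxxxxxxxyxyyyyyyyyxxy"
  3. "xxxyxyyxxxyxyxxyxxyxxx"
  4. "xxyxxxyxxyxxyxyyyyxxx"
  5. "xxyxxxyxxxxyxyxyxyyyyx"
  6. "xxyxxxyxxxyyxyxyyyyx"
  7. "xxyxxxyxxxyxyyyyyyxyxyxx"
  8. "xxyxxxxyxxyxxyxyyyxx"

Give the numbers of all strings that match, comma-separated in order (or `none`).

1 → no match
2 → match
3 → no match
4 → no match
5 → no match
6 → no match
7 → match
8 → no match

2, 7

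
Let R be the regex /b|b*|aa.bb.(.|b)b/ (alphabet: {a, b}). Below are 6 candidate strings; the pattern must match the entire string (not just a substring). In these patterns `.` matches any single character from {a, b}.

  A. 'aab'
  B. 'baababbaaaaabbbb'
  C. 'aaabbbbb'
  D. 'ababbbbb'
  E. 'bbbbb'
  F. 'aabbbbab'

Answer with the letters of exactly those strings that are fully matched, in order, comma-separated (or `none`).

A → no match
B → no match
C → match
D → no match
E → match
F → match

C, E, F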